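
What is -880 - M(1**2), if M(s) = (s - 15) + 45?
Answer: -911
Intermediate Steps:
M(s) = 30 + s (M(s) = (-15 + s) + 45 = 30 + s)
-880 - M(1**2) = -880 - (30 + 1**2) = -880 - (30 + 1) = -880 - 1*31 = -880 - 31 = -911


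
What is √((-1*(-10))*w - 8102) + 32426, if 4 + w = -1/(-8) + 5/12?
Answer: 32426 + I*√292917/6 ≈ 32426.0 + 90.203*I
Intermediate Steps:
w = -83/24 (w = -4 + (-1/(-8) + 5/12) = -4 + (-1*(-⅛) + 5*(1/12)) = -4 + (⅛ + 5/12) = -4 + 13/24 = -83/24 ≈ -3.4583)
√((-1*(-10))*w - 8102) + 32426 = √(-1*(-10)*(-83/24) - 8102) + 32426 = √(10*(-83/24) - 8102) + 32426 = √(-415/12 - 8102) + 32426 = √(-97639/12) + 32426 = I*√292917/6 + 32426 = 32426 + I*√292917/6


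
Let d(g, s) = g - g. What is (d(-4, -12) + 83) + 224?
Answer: 307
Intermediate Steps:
d(g, s) = 0
(d(-4, -12) + 83) + 224 = (0 + 83) + 224 = 83 + 224 = 307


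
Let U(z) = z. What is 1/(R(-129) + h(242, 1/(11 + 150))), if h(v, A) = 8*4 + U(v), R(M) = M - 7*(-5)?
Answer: 1/180 ≈ 0.0055556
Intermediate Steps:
R(M) = 35 + M (R(M) = M + 35 = 35 + M)
h(v, A) = 32 + v (h(v, A) = 8*4 + v = 32 + v)
1/(R(-129) + h(242, 1/(11 + 150))) = 1/((35 - 129) + (32 + 242)) = 1/(-94 + 274) = 1/180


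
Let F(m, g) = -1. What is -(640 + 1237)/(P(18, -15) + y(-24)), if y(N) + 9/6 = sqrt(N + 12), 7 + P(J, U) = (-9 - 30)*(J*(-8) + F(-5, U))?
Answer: -42393922/127531897 + 15016*I*sqrt(3)/127531897 ≈ -0.33242 + 0.00020394*I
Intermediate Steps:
P(J, U) = 32 + 312*J (P(J, U) = -7 + (-9 - 30)*(J*(-8) - 1) = -7 - 39*(-8*J - 1) = -7 - 39*(-1 - 8*J) = -7 + (39 + 312*J) = 32 + 312*J)
y(N) = -3/2 + sqrt(12 + N) (y(N) = -3/2 + sqrt(N + 12) = -3/2 + sqrt(12 + N))
-(640 + 1237)/(P(18, -15) + y(-24)) = -(640 + 1237)/((32 + 312*18) + (-3/2 + sqrt(12 - 24))) = -1877/((32 + 5616) + (-3/2 + sqrt(-12))) = -1877/(5648 + (-3/2 + 2*I*sqrt(3))) = -1877/(11293/2 + 2*I*sqrt(3))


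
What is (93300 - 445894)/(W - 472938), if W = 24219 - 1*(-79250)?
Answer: 352594/369469 ≈ 0.95433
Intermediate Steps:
W = 103469 (W = 24219 + 79250 = 103469)
(93300 - 445894)/(W - 472938) = (93300 - 445894)/(103469 - 472938) = -352594/(-369469) = -352594*(-1/369469) = 352594/369469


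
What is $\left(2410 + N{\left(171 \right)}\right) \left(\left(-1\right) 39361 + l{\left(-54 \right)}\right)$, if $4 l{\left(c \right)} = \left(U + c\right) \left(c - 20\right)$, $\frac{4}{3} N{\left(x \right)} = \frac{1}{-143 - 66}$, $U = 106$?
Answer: $- \frac{81241046511}{836} \approx -9.7178 \cdot 10^{7}$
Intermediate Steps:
$N{\left(x \right)} = - \frac{3}{836}$ ($N{\left(x \right)} = \frac{3}{4 \left(-143 - 66\right)} = \frac{3}{4 \left(-209\right)} = \frac{3}{4} \left(- \frac{1}{209}\right) = - \frac{3}{836}$)
$l{\left(c \right)} = \frac{\left(-20 + c\right) \left(106 + c\right)}{4}$ ($l{\left(c \right)} = \frac{\left(106 + c\right) \left(c - 20\right)}{4} = \frac{\left(106 + c\right) \left(-20 + c\right)}{4} = \frac{\left(-20 + c\right) \left(106 + c\right)}{4}$)
$\left(2410 + N{\left(171 \right)}\right) \left(\left(-1\right) 39361 + l{\left(-54 \right)}\right) = \left(2410 - \frac{3}{836}\right) \left(\left(-1\right) 39361 + \left(-530 + \frac{\left(-54\right)^{2}}{4} + \frac{43}{2} \left(-54\right)\right)\right) = \frac{2014757 \left(-39361 - 962\right)}{836} = \frac{2014757}{836} \left(-40323\right) = - \frac{81241046511}{836}$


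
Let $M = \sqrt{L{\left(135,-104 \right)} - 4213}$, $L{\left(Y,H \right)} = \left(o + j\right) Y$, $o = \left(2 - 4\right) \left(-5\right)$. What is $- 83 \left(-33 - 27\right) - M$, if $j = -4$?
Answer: $4980 - i \sqrt{3403} \approx 4980.0 - 58.335 i$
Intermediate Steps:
$o = 10$ ($o = \left(-2\right) \left(-5\right) = 10$)
$L{\left(Y,H \right)} = 6 Y$ ($L{\left(Y,H \right)} = \left(10 - 4\right) Y = 6 Y$)
$M = i \sqrt{3403}$ ($M = \sqrt{6 \cdot 135 - 4213} = \sqrt{810 - 4213} = \sqrt{-3403} = i \sqrt{3403} \approx 58.335 i$)
$- 83 \left(-33 - 27\right) - M = - 83 \left(-33 - 27\right) - i \sqrt{3403} = \left(-83\right) \left(-60\right) - i \sqrt{3403} = 4980 - i \sqrt{3403}$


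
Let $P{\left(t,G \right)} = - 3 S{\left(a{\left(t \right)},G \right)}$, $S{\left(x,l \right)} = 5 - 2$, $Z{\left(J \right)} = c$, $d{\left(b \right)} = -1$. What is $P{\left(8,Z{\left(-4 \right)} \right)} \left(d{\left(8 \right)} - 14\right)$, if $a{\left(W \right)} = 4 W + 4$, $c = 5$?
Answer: $135$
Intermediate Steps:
$Z{\left(J \right)} = 5$
$a{\left(W \right)} = 4 + 4 W$
$S{\left(x,l \right)} = 3$
$P{\left(t,G \right)} = -9$ ($P{\left(t,G \right)} = \left(-3\right) 3 = -9$)
$P{\left(8,Z{\left(-4 \right)} \right)} \left(d{\left(8 \right)} - 14\right) = - 9 \left(-1 - 14\right) = \left(-9\right) \left(-15\right) = 135$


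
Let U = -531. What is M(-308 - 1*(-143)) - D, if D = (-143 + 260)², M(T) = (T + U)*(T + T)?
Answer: 215991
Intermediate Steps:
M(T) = 2*T*(-531 + T) (M(T) = (T - 531)*(T + T) = (-531 + T)*(2*T) = 2*T*(-531 + T))
D = 13689 (D = 117² = 13689)
M(-308 - 1*(-143)) - D = 2*(-308 - 1*(-143))*(-531 + (-308 - 1*(-143))) - 1*13689 = 2*(-308 + 143)*(-531 + (-308 + 143)) - 13689 = 2*(-165)*(-531 - 165) - 13689 = 2*(-165)*(-696) - 13689 = 229680 - 13689 = 215991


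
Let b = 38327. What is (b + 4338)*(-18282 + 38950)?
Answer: 881800220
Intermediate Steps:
(b + 4338)*(-18282 + 38950) = (38327 + 4338)*(-18282 + 38950) = 42665*20668 = 881800220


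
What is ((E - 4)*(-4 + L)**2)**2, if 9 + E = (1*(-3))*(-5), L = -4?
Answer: 16384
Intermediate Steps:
E = 6 (E = -9 + (1*(-3))*(-5) = -9 - 3*(-5) = -9 + 15 = 6)
((E - 4)*(-4 + L)**2)**2 = ((6 - 4)*(-4 - 4)**2)**2 = (2*(-8)**2)**2 = (2*64)**2 = 128**2 = 16384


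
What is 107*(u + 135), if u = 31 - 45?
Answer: 12947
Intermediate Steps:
u = -14
107*(u + 135) = 107*(-14 + 135) = 107*121 = 12947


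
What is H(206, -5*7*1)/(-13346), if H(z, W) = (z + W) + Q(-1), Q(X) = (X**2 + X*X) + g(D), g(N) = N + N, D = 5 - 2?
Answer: -179/13346 ≈ -0.013412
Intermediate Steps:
D = 3
g(N) = 2*N
Q(X) = 6 + 2*X**2 (Q(X) = (X**2 + X*X) + 2*3 = (X**2 + X**2) + 6 = 2*X**2 + 6 = 6 + 2*X**2)
H(z, W) = 8 + W + z (H(z, W) = (z + W) + (6 + 2*(-1)**2) = (W + z) + (6 + 2*1) = (W + z) + (6 + 2) = (W + z) + 8 = 8 + W + z)
H(206, -5*7*1)/(-13346) = (8 - 5*7*1 + 206)/(-13346) = (8 - 35*1 + 206)*(-1/13346) = (8 - 35 + 206)*(-1/13346) = 179*(-1/13346) = -179/13346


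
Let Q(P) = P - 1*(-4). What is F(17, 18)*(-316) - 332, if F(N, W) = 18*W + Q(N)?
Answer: -109352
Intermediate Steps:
Q(P) = 4 + P (Q(P) = P + 4 = 4 + P)
F(N, W) = 4 + N + 18*W (F(N, W) = 18*W + (4 + N) = 4 + N + 18*W)
F(17, 18)*(-316) - 332 = (4 + 17 + 18*18)*(-316) - 332 = (4 + 17 + 324)*(-316) - 332 = 345*(-316) - 332 = -109020 - 332 = -109352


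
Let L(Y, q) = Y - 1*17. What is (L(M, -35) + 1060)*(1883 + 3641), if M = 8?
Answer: 5805724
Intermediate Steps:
L(Y, q) = -17 + Y (L(Y, q) = Y - 17 = -17 + Y)
(L(M, -35) + 1060)*(1883 + 3641) = ((-17 + 8) + 1060)*(1883 + 3641) = (-9 + 1060)*5524 = 1051*5524 = 5805724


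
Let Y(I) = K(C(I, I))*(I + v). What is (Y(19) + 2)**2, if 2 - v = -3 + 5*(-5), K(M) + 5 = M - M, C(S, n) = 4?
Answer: 59049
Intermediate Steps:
K(M) = -5 (K(M) = -5 + (M - M) = -5 + 0 = -5)
v = 30 (v = 2 - (-3 + 5*(-5)) = 2 - (-3 - 25) = 2 - 1*(-28) = 2 + 28 = 30)
Y(I) = -150 - 5*I (Y(I) = -5*(I + 30) = -5*(30 + I) = -150 - 5*I)
(Y(19) + 2)**2 = ((-150 - 5*19) + 2)**2 = ((-150 - 95) + 2)**2 = (-245 + 2)**2 = (-243)**2 = 59049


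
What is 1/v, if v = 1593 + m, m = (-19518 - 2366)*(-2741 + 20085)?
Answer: -1/379554503 ≈ -2.6347e-9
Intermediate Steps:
m = -379556096 (m = -21884*17344 = -379556096)
v = -379554503 (v = 1593 - 379556096 = -379554503)
1/v = 1/(-379554503) = -1/379554503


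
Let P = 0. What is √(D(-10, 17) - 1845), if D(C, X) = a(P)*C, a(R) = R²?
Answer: 3*I*√205 ≈ 42.953*I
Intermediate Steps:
D(C, X) = 0 (D(C, X) = 0²*C = 0*C = 0)
√(D(-10, 17) - 1845) = √(0 - 1845) = √(-1845) = 3*I*√205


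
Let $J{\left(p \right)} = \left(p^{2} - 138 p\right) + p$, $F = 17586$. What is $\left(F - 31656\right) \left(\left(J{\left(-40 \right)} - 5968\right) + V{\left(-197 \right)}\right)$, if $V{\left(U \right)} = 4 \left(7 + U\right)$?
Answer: $-4952640$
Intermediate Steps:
$V{\left(U \right)} = 28 + 4 U$
$J{\left(p \right)} = p^{2} - 137 p$
$\left(F - 31656\right) \left(\left(J{\left(-40 \right)} - 5968\right) + V{\left(-197 \right)}\right) = \left(17586 - 31656\right) \left(\left(- 40 \left(-137 - 40\right) - 5968\right) + \left(28 + 4 \left(-197\right)\right)\right) = - 14070 \left(\left(\left(-40\right) \left(-177\right) - 5968\right) + \left(28 - 788\right)\right) = - 14070 \left(\left(7080 - 5968\right) - 760\right) = - 14070 \left(1112 - 760\right) = \left(-14070\right) 352 = -4952640$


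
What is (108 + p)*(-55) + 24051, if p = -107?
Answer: 23996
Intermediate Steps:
(108 + p)*(-55) + 24051 = (108 - 107)*(-55) + 24051 = 1*(-55) + 24051 = -55 + 24051 = 23996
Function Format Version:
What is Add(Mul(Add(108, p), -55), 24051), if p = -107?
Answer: 23996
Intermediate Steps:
Add(Mul(Add(108, p), -55), 24051) = Add(Mul(Add(108, -107), -55), 24051) = Add(Mul(1, -55), 24051) = Add(-55, 24051) = 23996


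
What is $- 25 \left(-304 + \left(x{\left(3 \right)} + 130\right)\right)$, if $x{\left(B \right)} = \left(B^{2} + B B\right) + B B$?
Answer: $3675$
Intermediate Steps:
$x{\left(B \right)} = 3 B^{2}$ ($x{\left(B \right)} = \left(B^{2} + B^{2}\right) + B^{2} = 2 B^{2} + B^{2} = 3 B^{2}$)
$- 25 \left(-304 + \left(x{\left(3 \right)} + 130\right)\right) = - 25 \left(-304 + \left(3 \cdot 3^{2} + 130\right)\right) = - 25 \left(-304 + \left(3 \cdot 9 + 130\right)\right) = - 25 \left(-304 + \left(27 + 130\right)\right) = - 25 \left(-304 + 157\right) = \left(-25\right) \left(-147\right) = 3675$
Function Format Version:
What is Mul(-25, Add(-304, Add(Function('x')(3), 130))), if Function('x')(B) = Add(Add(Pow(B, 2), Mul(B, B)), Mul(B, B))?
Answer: 3675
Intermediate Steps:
Function('x')(B) = Mul(3, Pow(B, 2)) (Function('x')(B) = Add(Add(Pow(B, 2), Pow(B, 2)), Pow(B, 2)) = Add(Mul(2, Pow(B, 2)), Pow(B, 2)) = Mul(3, Pow(B, 2)))
Mul(-25, Add(-304, Add(Function('x')(3), 130))) = Mul(-25, Add(-304, Add(Mul(3, Pow(3, 2)), 130))) = Mul(-25, Add(-304, Add(Mul(3, 9), 130))) = Mul(-25, Add(-304, Add(27, 130))) = Mul(-25, Add(-304, 157)) = Mul(-25, -147) = 3675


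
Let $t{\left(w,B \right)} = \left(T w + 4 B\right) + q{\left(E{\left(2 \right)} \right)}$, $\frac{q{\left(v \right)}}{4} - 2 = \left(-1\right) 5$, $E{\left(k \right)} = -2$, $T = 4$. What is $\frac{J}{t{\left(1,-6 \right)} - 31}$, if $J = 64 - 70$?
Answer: $\frac{2}{21} \approx 0.095238$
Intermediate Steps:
$q{\left(v \right)} = -12$ ($q{\left(v \right)} = 8 + 4 \left(\left(-1\right) 5\right) = 8 + 4 \left(-5\right) = 8 - 20 = -12$)
$J = -6$ ($J = 64 - 70 = -6$)
$t{\left(w,B \right)} = -12 + 4 B + 4 w$ ($t{\left(w,B \right)} = \left(4 w + 4 B\right) - 12 = \left(4 B + 4 w\right) - 12 = -12 + 4 B + 4 w$)
$\frac{J}{t{\left(1,-6 \right)} - 31} = - \frac{6}{\left(-12 + 4 \left(-6\right) + 4 \cdot 1\right) - 31} = - \frac{6}{\left(-12 - 24 + 4\right) - 31} = - \frac{6}{-32 - 31} = - \frac{6}{-63} = \left(-6\right) \left(- \frac{1}{63}\right) = \frac{2}{21}$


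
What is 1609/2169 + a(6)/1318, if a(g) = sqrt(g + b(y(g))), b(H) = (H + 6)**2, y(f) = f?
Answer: 1609/2169 + 5*sqrt(6)/1318 ≈ 0.75111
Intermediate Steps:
b(H) = (6 + H)**2
a(g) = sqrt(g + (6 + g)**2)
1609/2169 + a(6)/1318 = 1609/2169 + sqrt(6 + (6 + 6)**2)/1318 = 1609*(1/2169) + sqrt(6 + 12**2)*(1/1318) = 1609/2169 + sqrt(6 + 144)*(1/1318) = 1609/2169 + sqrt(150)*(1/1318) = 1609/2169 + (5*sqrt(6))*(1/1318) = 1609/2169 + 5*sqrt(6)/1318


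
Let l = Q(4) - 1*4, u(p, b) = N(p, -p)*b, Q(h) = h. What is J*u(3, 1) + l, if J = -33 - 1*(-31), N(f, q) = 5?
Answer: -10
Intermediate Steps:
u(p, b) = 5*b
l = 0 (l = 4 - 1*4 = 4 - 4 = 0)
J = -2 (J = -33 + 31 = -2)
J*u(3, 1) + l = -10 + 0 = -10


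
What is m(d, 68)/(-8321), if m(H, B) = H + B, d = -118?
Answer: 50/8321 ≈ 0.0060089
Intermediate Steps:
m(H, B) = B + H
m(d, 68)/(-8321) = (68 - 118)/(-8321) = -50*(-1/8321) = 50/8321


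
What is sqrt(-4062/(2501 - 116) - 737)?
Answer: I*sqrt(466878855)/795 ≈ 27.179*I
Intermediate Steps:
sqrt(-4062/(2501 - 116) - 737) = sqrt(-4062/2385 - 737) = sqrt(-4062*1/2385 - 737) = sqrt(-1354/795 - 737) = sqrt(-587269/795) = I*sqrt(466878855)/795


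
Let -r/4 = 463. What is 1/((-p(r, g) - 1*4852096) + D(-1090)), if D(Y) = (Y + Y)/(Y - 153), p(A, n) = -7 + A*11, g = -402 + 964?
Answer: -1243/6005822051 ≈ -2.0697e-7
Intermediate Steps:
r = -1852 (r = -4*463 = -1852)
g = 562
p(A, n) = -7 + 11*A
D(Y) = 2*Y/(-153 + Y) (D(Y) = (2*Y)/(-153 + Y) = 2*Y/(-153 + Y))
1/((-p(r, g) - 1*4852096) + D(-1090)) = 1/((-(-7 + 11*(-1852)) - 1*4852096) + 2*(-1090)/(-153 - 1090)) = 1/((-(-7 - 20372) - 4852096) + 2*(-1090)/(-1243)) = 1/((-1*(-20379) - 4852096) + 2*(-1090)*(-1/1243)) = 1/((20379 - 4852096) + 2180/1243) = 1/(-4831717 + 2180/1243) = 1/(-6005822051/1243) = -1243/6005822051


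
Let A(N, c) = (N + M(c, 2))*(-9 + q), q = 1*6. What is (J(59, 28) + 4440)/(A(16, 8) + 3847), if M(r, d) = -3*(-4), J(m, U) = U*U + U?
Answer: 5252/3763 ≈ 1.3957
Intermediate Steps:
J(m, U) = U + U**2 (J(m, U) = U**2 + U = U + U**2)
q = 6
M(r, d) = 12
A(N, c) = -36 - 3*N (A(N, c) = (N + 12)*(-9 + 6) = (12 + N)*(-3) = -36 - 3*N)
(J(59, 28) + 4440)/(A(16, 8) + 3847) = (28*(1 + 28) + 4440)/((-36 - 3*16) + 3847) = (28*29 + 4440)/((-36 - 48) + 3847) = (812 + 4440)/(-84 + 3847) = 5252/3763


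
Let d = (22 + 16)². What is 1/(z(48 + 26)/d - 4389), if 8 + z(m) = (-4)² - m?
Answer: -722/3168891 ≈ -0.00022784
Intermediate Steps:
d = 1444 (d = 38² = 1444)
z(m) = 8 - m (z(m) = -8 + ((-4)² - m) = -8 + (16 - m) = 8 - m)
1/(z(48 + 26)/d - 4389) = 1/((8 - (48 + 26))/1444 - 4389) = 1/((8 - 1*74)*(1/1444) - 4389) = 1/((8 - 74)*(1/1444) - 4389) = 1/(-66*1/1444 - 4389) = 1/(-33/722 - 4389) = 1/(-3168891/722) = -722/3168891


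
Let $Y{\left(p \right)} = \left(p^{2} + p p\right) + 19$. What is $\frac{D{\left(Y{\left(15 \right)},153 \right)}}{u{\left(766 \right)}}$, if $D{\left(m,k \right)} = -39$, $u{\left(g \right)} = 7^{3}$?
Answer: $- \frac{39}{343} \approx -0.1137$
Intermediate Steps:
$u{\left(g \right)} = 343$
$Y{\left(p \right)} = 19 + 2 p^{2}$ ($Y{\left(p \right)} = \left(p^{2} + p^{2}\right) + 19 = 2 p^{2} + 19 = 19 + 2 p^{2}$)
$\frac{D{\left(Y{\left(15 \right)},153 \right)}}{u{\left(766 \right)}} = - \frac{39}{343}$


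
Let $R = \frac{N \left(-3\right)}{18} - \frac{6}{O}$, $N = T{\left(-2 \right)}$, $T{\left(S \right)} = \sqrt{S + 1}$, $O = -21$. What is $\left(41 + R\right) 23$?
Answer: $\frac{6647}{7} - \frac{23 i}{6} \approx 949.57 - 3.8333 i$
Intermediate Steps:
$T{\left(S \right)} = \sqrt{1 + S}$
$N = i$ ($N = \sqrt{1 - 2} = \sqrt{-1} = i \approx 1.0 i$)
$R = \frac{2}{7} - \frac{i}{6}$ ($R = \frac{i \left(-3\right)}{18} - \frac{6}{-21} = - 3 i \frac{1}{18} - - \frac{2}{7} = - \frac{i}{6} + \frac{2}{7} = \frac{2}{7} - \frac{i}{6} \approx 0.28571 - 0.16667 i$)
$\left(41 + R\right) 23 = \left(41 + \left(\frac{2}{7} - \frac{i}{6}\right)\right) 23 = \left(\frac{289}{7} - \frac{i}{6}\right) 23 = \frac{6647}{7} - \frac{23 i}{6}$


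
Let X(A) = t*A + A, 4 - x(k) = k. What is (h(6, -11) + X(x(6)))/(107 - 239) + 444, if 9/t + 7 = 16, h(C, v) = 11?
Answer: 58601/132 ≈ 443.95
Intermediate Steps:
t = 1 (t = 9/(-7 + 16) = 9/9 = 9*(⅑) = 1)
x(k) = 4 - k
X(A) = 2*A (X(A) = 1*A + A = A + A = 2*A)
(h(6, -11) + X(x(6)))/(107 - 239) + 444 = (11 + 2*(4 - 1*6))/(107 - 239) + 444 = (11 + 2*(4 - 6))/(-132) + 444 = (11 + 2*(-2))*(-1/132) + 444 = (11 - 4)*(-1/132) + 444 = 7*(-1/132) + 444 = -7/132 + 444 = 58601/132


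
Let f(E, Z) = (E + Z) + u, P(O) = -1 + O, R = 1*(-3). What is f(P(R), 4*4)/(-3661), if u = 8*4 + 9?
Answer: -53/3661 ≈ -0.014477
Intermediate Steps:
R = -3
u = 41 (u = 32 + 9 = 41)
f(E, Z) = 41 + E + Z (f(E, Z) = (E + Z) + 41 = 41 + E + Z)
f(P(R), 4*4)/(-3661) = (41 + (-1 - 3) + 4*4)/(-3661) = (41 - 4 + 16)*(-1/3661) = 53*(-1/3661) = -53/3661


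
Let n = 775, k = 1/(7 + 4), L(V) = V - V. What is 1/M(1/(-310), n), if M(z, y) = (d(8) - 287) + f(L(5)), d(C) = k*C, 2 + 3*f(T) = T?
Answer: -33/9469 ≈ -0.0034851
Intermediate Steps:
L(V) = 0
f(T) = -2/3 + T/3
k = 1/11 ≈ 0.090909
d(C) = C/11
M(z, y) = -9469/33 (M(z, y) = ((1/11)*8 - 287) + (-2/3 + (1/3)*0) = (8/11 - 287) + (-2/3 + 0) = -3149/11 - 2/3 = -9469/33)
1/M(1/(-310), n) = 1/(-9469/33) = -33/9469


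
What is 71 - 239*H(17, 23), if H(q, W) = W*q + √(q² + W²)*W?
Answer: -93378 - 5497*√818 ≈ -2.5060e+5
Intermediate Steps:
H(q, W) = W*q + W*√(W² + q²) (H(q, W) = W*q + √(W² + q²)*W = W*q + W*√(W² + q²))
71 - 239*H(17, 23) = 71 - 5497*(17 + √(23² + 17²)) = 71 - 5497*(17 + √(529 + 289)) = 71 - 5497*(17 + √818) = 71 - 239*(391 + 23*√818) = 71 + (-93449 - 5497*√818) = -93378 - 5497*√818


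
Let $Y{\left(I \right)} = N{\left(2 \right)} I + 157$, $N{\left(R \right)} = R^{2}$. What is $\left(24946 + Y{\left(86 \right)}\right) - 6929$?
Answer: $18518$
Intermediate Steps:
$Y{\left(I \right)} = 157 + 4 I$ ($Y{\left(I \right)} = 2^{2} I + 157 = 4 I + 157 = 157 + 4 I$)
$\left(24946 + Y{\left(86 \right)}\right) - 6929 = \left(24946 + \left(157 + 4 \cdot 86\right)\right) - 6929 = \left(24946 + \left(157 + 344\right)\right) - 6929 = \left(24946 + 501\right) - 6929 = 25447 - 6929 = 18518$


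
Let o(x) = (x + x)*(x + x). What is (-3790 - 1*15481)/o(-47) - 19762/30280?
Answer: -23691966/8361065 ≈ -2.8336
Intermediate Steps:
o(x) = 4*x² (o(x) = (2*x)*(2*x) = 4*x²)
(-3790 - 1*15481)/o(-47) - 19762/30280 = (-3790 - 1*15481)/((4*(-47)²)) - 19762/30280 = (-3790 - 15481)/((4*2209)) - 19762*1/30280 = -19271/8836 - 9881/15140 = -23691966/8361065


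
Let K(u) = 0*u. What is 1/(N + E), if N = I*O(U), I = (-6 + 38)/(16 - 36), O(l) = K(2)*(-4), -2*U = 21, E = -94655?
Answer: -1/94655 ≈ -1.0565e-5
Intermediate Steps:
U = -21/2 (U = -½*21 = -21/2 ≈ -10.500)
K(u) = 0
O(l) = 0 (O(l) = 0*(-4) = 0)
I = -8/5 (I = 32/(-20) = 32*(-1/20) = -8/5 ≈ -1.6000)
N = 0 (N = -8/5*0 = 0)
1/(N + E) = 1/(0 - 94655) = 1/(-94655) = -1/94655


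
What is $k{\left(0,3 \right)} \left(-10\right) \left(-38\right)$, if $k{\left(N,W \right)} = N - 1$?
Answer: $-380$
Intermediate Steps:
$k{\left(N,W \right)} = -1 + N$ ($k{\left(N,W \right)} = N - 1 = -1 + N$)
$k{\left(0,3 \right)} \left(-10\right) \left(-38\right) = \left(-1 + 0\right) \left(-10\right) \left(-38\right) = \left(-1\right) \left(-10\right) \left(-38\right) = 10 \left(-38\right) = -380$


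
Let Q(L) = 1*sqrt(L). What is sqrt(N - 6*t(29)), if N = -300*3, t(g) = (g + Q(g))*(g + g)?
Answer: 2*sqrt(-2748 - 87*sqrt(29)) ≈ 113.43*I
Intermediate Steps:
Q(L) = sqrt(L)
t(g) = 2*g*(g + sqrt(g)) (t(g) = (g + sqrt(g))*(g + g) = (g + sqrt(g))*(2*g) = 2*g*(g + sqrt(g)))
N = -900
sqrt(N - 6*t(29)) = sqrt(-900 - 12*29*(29 + sqrt(29))) = sqrt(-900 - 6*(1682 + 58*sqrt(29))) = sqrt(-900 + (-10092 - 348*sqrt(29))) = sqrt(-10992 - 348*sqrt(29))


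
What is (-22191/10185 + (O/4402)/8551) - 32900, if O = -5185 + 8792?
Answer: -4204664808585529/127792899290 ≈ -32902.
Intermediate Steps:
O = 3607
(-22191/10185 + (O/4402)/8551) - 32900 = (-22191/10185 + (3607/4402)/8551) - 32900 = (-22191*1/10185 + (3607*(1/4402))*(1/8551)) - 32900 = (-7397/3395 + (3607/4402)*(1/8551)) - 32900 = (-7397/3395 + 3607/37641502) - 32900 = -278421944529/127792899290 - 32900 = -4204664808585529/127792899290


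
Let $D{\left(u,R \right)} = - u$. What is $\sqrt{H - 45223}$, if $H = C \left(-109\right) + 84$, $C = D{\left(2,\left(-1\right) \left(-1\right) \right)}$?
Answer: $i \sqrt{44921} \approx 211.95 i$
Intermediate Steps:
$C = -2$ ($C = \left(-1\right) 2 = -2$)
$H = 302$ ($H = \left(-2\right) \left(-109\right) + 84 = 218 + 84 = 302$)
$\sqrt{H - 45223} = \sqrt{302 - 45223} = \sqrt{-44921} = i \sqrt{44921}$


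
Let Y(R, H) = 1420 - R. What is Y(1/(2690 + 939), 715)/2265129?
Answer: 5153179/8220153141 ≈ 0.00062690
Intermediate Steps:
Y(1/(2690 + 939), 715)/2265129 = (1420 - 1/(2690 + 939))/2265129 = (1420 - 1/3629)*(1/2265129) = (5153179/3629)*(1/2265129) = 5153179/8220153141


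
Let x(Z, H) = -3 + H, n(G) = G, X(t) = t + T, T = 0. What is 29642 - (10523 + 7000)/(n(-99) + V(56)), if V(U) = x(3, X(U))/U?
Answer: 163745510/5491 ≈ 29821.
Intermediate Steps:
X(t) = t (X(t) = t + 0 = t)
V(U) = (-3 + U)/U
29642 - (10523 + 7000)/(n(-99) + V(56)) = 29642 - (10523 + 7000)/(-99 + (-3 + 56)/56) = 29642 - 17523/(-99 + (1/56)*53) = 29642 - 17523/(-99 + 53/56) = 29642 - 17523/(-5491/56) = 29642 - 17523*(-56)/5491 = 29642 - 1*(-981288/5491) = 29642 + 981288/5491 = 163745510/5491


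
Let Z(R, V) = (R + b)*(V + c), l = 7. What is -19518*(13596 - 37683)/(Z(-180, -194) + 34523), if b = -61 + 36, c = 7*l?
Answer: 78355011/10708 ≈ 7317.4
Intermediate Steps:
c = 49 (c = 7*7 = 49)
b = -25
Z(R, V) = (-25 + R)*(49 + V) (Z(R, V) = (R - 25)*(V + 49) = (-25 + R)*(49 + V))
-19518*(13596 - 37683)/(Z(-180, -194) + 34523) = -19518*(13596 - 37683)/((-1225 - 25*(-194) + 49*(-180) - 180*(-194)) + 34523) = -19518*(-24087/((-1225 + 4850 - 8820 + 34920) + 34523)) = -19518*(-24087/(29725 + 34523)) = -19518/(64248*(-1/24087)) = -19518/(-21416/8029) = -19518*(-8029/21416) = 78355011/10708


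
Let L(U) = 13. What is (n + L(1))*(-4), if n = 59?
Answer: -288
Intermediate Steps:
(n + L(1))*(-4) = (59 + 13)*(-4) = 72*(-4) = -288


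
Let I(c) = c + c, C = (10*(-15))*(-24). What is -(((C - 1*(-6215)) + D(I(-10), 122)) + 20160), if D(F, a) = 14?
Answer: -29989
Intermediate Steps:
C = 3600 (C = -150*(-24) = 3600)
I(c) = 2*c
-(((C - 1*(-6215)) + D(I(-10), 122)) + 20160) = -(((3600 - 1*(-6215)) + 14) + 20160) = -(((3600 + 6215) + 14) + 20160) = -((9815 + 14) + 20160) = -(9829 + 20160) = -1*29989 = -29989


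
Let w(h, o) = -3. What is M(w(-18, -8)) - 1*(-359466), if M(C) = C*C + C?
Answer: 359472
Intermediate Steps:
M(C) = C + C**2 (M(C) = C**2 + C = C + C**2)
M(w(-18, -8)) - 1*(-359466) = -3*(1 - 3) - 1*(-359466) = -3*(-2) + 359466 = 6 + 359466 = 359472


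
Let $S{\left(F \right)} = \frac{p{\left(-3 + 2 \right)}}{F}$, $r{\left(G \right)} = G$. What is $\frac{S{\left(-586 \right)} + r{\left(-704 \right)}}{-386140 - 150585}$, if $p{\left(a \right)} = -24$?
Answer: $\frac{41252}{31452085} \approx 0.0013116$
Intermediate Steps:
$S{\left(F \right)} = - \frac{24}{F}$
$\frac{S{\left(-586 \right)} + r{\left(-704 \right)}}{-386140 - 150585} = \frac{- \frac{24}{-586} - 704}{-386140 - 150585} = \frac{\left(-24\right) \left(- \frac{1}{586}\right) - 704}{-536725} = \left(\frac{12}{293} - 704\right) \left(- \frac{1}{536725}\right) = \left(- \frac{206260}{293}\right) \left(- \frac{1}{536725}\right) = \frac{41252}{31452085}$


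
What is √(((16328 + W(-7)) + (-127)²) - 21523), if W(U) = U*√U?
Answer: √(10934 - 7*I*√7) ≈ 104.57 - 0.0886*I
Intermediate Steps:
W(U) = U^(3/2)
√(((16328 + W(-7)) + (-127)²) - 21523) = √(((16328 + (-7)^(3/2)) + (-127)²) - 21523) = √(((16328 - 7*I*√7) + 16129) - 21523) = √((32457 - 7*I*√7) - 21523) = √(10934 - 7*I*√7)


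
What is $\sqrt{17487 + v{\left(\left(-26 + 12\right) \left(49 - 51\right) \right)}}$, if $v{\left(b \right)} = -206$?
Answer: $\sqrt{17281} \approx 131.46$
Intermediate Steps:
$\sqrt{17487 + v{\left(\left(-26 + 12\right) \left(49 - 51\right) \right)}} = \sqrt{17487 - 206} = \sqrt{17281}$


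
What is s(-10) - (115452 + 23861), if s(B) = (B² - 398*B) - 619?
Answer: -135852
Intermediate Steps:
s(B) = -619 + B² - 398*B
s(-10) - (115452 + 23861) = (-619 + (-10)² - 398*(-10)) - (115452 + 23861) = (-619 + 100 + 3980) - 1*139313 = 3461 - 139313 = -135852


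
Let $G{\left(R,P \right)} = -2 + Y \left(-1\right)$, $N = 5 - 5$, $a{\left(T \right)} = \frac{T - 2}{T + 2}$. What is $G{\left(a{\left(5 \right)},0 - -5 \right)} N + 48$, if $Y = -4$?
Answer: $48$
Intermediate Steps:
$a{\left(T \right)} = \frac{-2 + T}{2 + T}$
$N = 0$ ($N = 5 - 5 = 0$)
$G{\left(R,P \right)} = 2$ ($G{\left(R,P \right)} = -2 - -4 = -2 + 4 = 2$)
$G{\left(a{\left(5 \right)},0 - -5 \right)} N + 48 = 2 \cdot 0 + 48 = 0 + 48 = 48$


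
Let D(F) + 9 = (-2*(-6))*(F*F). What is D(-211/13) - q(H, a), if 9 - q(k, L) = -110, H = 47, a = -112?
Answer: 512620/169 ≈ 3033.3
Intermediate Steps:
q(k, L) = 119 (q(k, L) = 9 - 1*(-110) = 9 + 110 = 119)
D(F) = -9 + 12*F² (D(F) = -9 + (-2*(-6))*(F*F) = -9 + 12*F²)
D(-211/13) - q(H, a) = (-9 + 12*(-211/13)²) - 1*119 = (-9 + 12*(-211*1/13)²) - 119 = (-9 + 12*(-211/13)²) - 119 = (-9 + 12*(44521/169)) - 119 = (-9 + 534252/169) - 119 = 532731/169 - 119 = 512620/169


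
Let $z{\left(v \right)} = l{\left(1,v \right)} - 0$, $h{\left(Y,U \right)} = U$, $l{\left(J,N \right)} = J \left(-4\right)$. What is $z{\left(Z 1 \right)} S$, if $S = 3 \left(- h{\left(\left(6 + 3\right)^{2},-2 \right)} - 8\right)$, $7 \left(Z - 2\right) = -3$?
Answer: $72$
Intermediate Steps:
$Z = \frac{11}{7}$ ($Z = 2 + \frac{1}{7} \left(-3\right) = 2 - \frac{3}{7} = \frac{11}{7} \approx 1.5714$)
$l{\left(J,N \right)} = - 4 J$
$z{\left(v \right)} = -4$ ($z{\left(v \right)} = \left(-4\right) 1 - 0 = -4 + 0 = -4$)
$S = -18$ ($S = 3 \left(\left(-1\right) \left(-2\right) - 8\right) = 3 \left(2 - 8\right) = 3 \left(-6\right) = -18$)
$z{\left(Z 1 \right)} S = \left(-4\right) \left(-18\right) = 72$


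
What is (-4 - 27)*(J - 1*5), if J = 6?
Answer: -31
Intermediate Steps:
(-4 - 27)*(J - 1*5) = (-4 - 27)*(6 - 1*5) = -31*(6 - 5) = -31*1 = -31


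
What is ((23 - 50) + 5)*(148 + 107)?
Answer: -5610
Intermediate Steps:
((23 - 50) + 5)*(148 + 107) = (-27 + 5)*255 = -22*255 = -5610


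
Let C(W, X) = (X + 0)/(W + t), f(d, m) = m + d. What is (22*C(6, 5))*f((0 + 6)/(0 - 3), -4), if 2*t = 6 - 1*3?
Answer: -88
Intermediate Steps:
t = 3/2 (t = (6 - 1*3)/2 = (6 - 3)/2 = (½)*3 = 3/2 ≈ 1.5000)
f(d, m) = d + m
C(W, X) = X/(3/2 + W) (C(W, X) = (X + 0)/(W + 3/2) = X/(3/2 + W))
(22*C(6, 5))*f((0 + 6)/(0 - 3), -4) = (22*(2*5/(3 + 2*6)))*((0 + 6)/(0 - 3) - 4) = (22*(2*5/(3 + 12)))*(6/(-3) - 4) = (22*(2*5/15))*(6*(-⅓) - 4) = (22*(2*5*(1/15)))*(-2 - 4) = (22*(⅔))*(-6) = (44/3)*(-6) = -88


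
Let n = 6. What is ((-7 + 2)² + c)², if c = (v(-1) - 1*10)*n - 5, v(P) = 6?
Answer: 16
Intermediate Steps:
c = -29 (c = (6 - 1*10)*6 - 5 = (6 - 10)*6 - 5 = -4*6 - 5 = -24 - 5 = -29)
((-7 + 2)² + c)² = ((-7 + 2)² - 29)² = ((-5)² - 29)² = (25 - 29)² = (-4)² = 16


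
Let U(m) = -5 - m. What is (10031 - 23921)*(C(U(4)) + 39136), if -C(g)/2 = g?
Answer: -543849060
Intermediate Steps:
C(g) = -2*g
(10031 - 23921)*(C(U(4)) + 39136) = (10031 - 23921)*(-2*(-5 - 1*4) + 39136) = -13890*(-2*(-5 - 4) + 39136) = -13890*(-2*(-9) + 39136) = -13890*(18 + 39136) = -13890*39154 = -543849060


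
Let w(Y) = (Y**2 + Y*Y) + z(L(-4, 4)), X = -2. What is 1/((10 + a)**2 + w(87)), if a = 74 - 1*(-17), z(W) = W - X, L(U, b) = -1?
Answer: 1/25340 ≈ 3.9463e-5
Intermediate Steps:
z(W) = 2 + W (z(W) = W - 1*(-2) = W + 2 = 2 + W)
w(Y) = 1 + 2*Y**2 (w(Y) = (Y**2 + Y*Y) + (2 - 1) = (Y**2 + Y**2) + 1 = 2*Y**2 + 1 = 1 + 2*Y**2)
a = 91 (a = 74 + 17 = 91)
1/((10 + a)**2 + w(87)) = 1/((10 + 91)**2 + (1 + 2*87**2)) = 1/(101**2 + (1 + 2*7569)) = 1/(10201 + (1 + 15138)) = 1/(10201 + 15139) = 1/25340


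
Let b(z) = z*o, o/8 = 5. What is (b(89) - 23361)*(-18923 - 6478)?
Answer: 502965201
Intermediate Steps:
o = 40 (o = 8*5 = 40)
b(z) = 40*z (b(z) = z*40 = 40*z)
(b(89) - 23361)*(-18923 - 6478) = (40*89 - 23361)*(-18923 - 6478) = (3560 - 23361)*(-25401) = -19801*(-25401) = 502965201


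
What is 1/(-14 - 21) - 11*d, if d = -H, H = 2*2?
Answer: 1539/35 ≈ 43.971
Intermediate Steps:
H = 4
d = -4 (d = -1*4 = -4)
1/(-14 - 21) - 11*d = 1/(-14 - 21) - 11*(-4) = 1/(-35) + 44 = -1/35 + 44 = 1539/35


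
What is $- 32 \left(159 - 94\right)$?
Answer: $-2080$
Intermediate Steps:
$- 32 \left(159 - 94\right) = \left(-32\right) 65 = -2080$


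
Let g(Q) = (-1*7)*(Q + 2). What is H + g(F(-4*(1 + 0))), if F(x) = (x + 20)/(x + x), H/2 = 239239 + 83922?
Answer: 646322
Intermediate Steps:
H = 646322 (H = 2*(239239 + 83922) = 2*323161 = 646322)
F(x) = (20 + x)/(2*x) (F(x) = (20 + x)/((2*x)) = (20 + x)*(1/(2*x)) = (20 + x)/(2*x))
g(Q) = -14 - 7*Q (g(Q) = -7*(2 + Q) = -14 - 7*Q)
H + g(F(-4*(1 + 0))) = 646322 + (-14 - 7*(20 - 4*(1 + 0))/(2*((-4*(1 + 0))))) = 646322 + (-14 - 7*(20 - 4*1)/(2*((-4*1)))) = 646322 + (-14 - 7*(20 - 4)/(2*(-4))) = 646322 + (-14 - 7*(-1)*16/(2*4)) = 646322 + (-14 - 7*(-2)) = 646322 + (-14 + 14) = 646322 + 0 = 646322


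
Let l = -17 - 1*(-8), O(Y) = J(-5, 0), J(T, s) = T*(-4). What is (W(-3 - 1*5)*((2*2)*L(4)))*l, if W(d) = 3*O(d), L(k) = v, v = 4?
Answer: -8640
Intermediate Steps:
L(k) = 4
J(T, s) = -4*T
O(Y) = 20 (O(Y) = -4*(-5) = 20)
l = -9 (l = -17 + 8 = -9)
W(d) = 60 (W(d) = 3*20 = 60)
(W(-3 - 1*5)*((2*2)*L(4)))*l = (60*((2*2)*4))*(-9) = (60*(4*4))*(-9) = (60*16)*(-9) = 960*(-9) = -8640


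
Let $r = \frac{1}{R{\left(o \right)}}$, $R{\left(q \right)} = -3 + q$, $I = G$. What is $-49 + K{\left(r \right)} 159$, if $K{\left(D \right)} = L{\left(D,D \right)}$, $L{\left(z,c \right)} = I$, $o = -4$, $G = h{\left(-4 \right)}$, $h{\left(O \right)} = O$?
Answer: $-685$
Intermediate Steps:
$G = -4$
$I = -4$
$r = - \frac{1}{7}$ ($r = \frac{1}{-3 - 4} = \frac{1}{-7} = - \frac{1}{7} \approx -0.14286$)
$L{\left(z,c \right)} = -4$
$K{\left(D \right)} = -4$
$-49 + K{\left(r \right)} 159 = -49 - 636 = -685$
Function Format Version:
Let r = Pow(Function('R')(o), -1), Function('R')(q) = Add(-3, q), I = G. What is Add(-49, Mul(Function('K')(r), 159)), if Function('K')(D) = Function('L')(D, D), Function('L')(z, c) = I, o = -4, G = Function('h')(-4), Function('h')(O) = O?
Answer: -685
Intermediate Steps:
G = -4
I = -4
r = Rational(-1, 7) (r = Pow(Add(-3, -4), -1) = Pow(-7, -1) = Rational(-1, 7) ≈ -0.14286)
Function('L')(z, c) = -4
Function('K')(D) = -4
Add(-49, Mul(Function('K')(r), 159)) = Add(-49, Mul(-4, 159)) = Add(-49, -636) = -685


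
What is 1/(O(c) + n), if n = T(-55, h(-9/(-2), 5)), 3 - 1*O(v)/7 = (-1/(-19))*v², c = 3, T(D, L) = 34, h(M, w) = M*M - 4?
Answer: 19/982 ≈ 0.019348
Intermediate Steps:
h(M, w) = -4 + M² (h(M, w) = M² - 4 = -4 + M²)
O(v) = 21 - 7*v²/19 (O(v) = 21 - 7*(-1/(-19))*v² = 21 - 7*(-1*(-1/19))*v² = 21 - 7*v²/19)
n = 34
1/(O(c) + n) = 1/((21 - 7/19*3²) + 34) = 1/((21 - 7/19*9) + 34) = 1/((21 - 63/19) + 34) = 1/(336/19 + 34) = 1/(982/19) = 19/982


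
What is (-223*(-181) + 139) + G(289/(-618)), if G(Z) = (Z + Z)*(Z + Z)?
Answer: 3867254983/95481 ≈ 40503.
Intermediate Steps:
G(Z) = 4*Z² (G(Z) = (2*Z)*(2*Z) = 4*Z²)
(-223*(-181) + 139) + G(289/(-618)) = (-223*(-181) + 139) + 4*(289/(-618))² = (40363 + 139) + 4*(289*(-1/618))² = 40502 + 4*(-289/618)² = 40502 + 4*(83521/381924) = 40502 + 83521/95481 = 3867254983/95481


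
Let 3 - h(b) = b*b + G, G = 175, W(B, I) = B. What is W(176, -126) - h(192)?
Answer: 37212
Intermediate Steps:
h(b) = -172 - b² (h(b) = 3 - (b*b + 175) = 3 - (b² + 175) = 3 - (175 + b²) = 3 + (-175 - b²) = -172 - b²)
W(176, -126) - h(192) = 176 - (-172 - 1*192²) = 176 - (-172 - 1*36864) = 176 - (-172 - 36864) = 176 - 1*(-37036) = 176 + 37036 = 37212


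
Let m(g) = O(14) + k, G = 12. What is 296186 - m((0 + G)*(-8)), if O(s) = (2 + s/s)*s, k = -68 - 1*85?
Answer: 296297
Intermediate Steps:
k = -153 (k = -68 - 85 = -153)
O(s) = 3*s (O(s) = (2 + 1)*s = 3*s)
m(g) = -111 (m(g) = 3*14 - 153 = 42 - 153 = -111)
296186 - m((0 + G)*(-8)) = 296186 - 1*(-111) = 296186 + 111 = 296297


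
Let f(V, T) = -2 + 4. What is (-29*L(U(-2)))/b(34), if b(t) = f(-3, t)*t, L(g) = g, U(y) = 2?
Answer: -29/34 ≈ -0.85294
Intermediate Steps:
f(V, T) = 2
b(t) = 2*t
(-29*L(U(-2)))/b(34) = (-29*2)/((2*34)) = -58/68 = -58*1/68 = -29/34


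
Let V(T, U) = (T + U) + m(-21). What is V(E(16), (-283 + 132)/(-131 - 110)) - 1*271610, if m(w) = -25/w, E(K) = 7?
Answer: -1374573587/5061 ≈ -2.7160e+5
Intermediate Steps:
V(T, U) = 25/21 + T + U (V(T, U) = (T + U) - 25/(-21) = (T + U) - 25*(-1/21) = (T + U) + 25/21 = 25/21 + T + U)
V(E(16), (-283 + 132)/(-131 - 110)) - 1*271610 = (25/21 + 7 + (-283 + 132)/(-131 - 110)) - 1*271610 = (25/21 + 7 - 151/(-241)) - 271610 = (25/21 + 7 - 151*(-1/241)) - 271610 = (25/21 + 7 + 151/241) - 271610 = 44623/5061 - 271610 = -1374573587/5061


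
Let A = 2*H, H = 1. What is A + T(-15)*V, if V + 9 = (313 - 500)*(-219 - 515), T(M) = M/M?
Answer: 137251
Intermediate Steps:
T(M) = 1
V = 137249 (V = -9 + (313 - 500)*(-219 - 515) = -9 - 187*(-734) = -9 + 137258 = 137249)
A = 2 (A = 2*1 = 2)
A + T(-15)*V = 2 + 1*137249 = 2 + 137249 = 137251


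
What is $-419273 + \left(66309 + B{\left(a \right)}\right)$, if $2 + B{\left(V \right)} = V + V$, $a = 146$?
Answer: $-352674$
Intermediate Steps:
$B{\left(V \right)} = -2 + 2 V$ ($B{\left(V \right)} = -2 + \left(V + V\right) = -2 + 2 V$)
$-419273 + \left(66309 + B{\left(a \right)}\right) = -419273 + \left(66309 + \left(-2 + 2 \cdot 146\right)\right) = -419273 + \left(66309 + \left(-2 + 292\right)\right) = -419273 + \left(66309 + 290\right) = -419273 + 66599 = -352674$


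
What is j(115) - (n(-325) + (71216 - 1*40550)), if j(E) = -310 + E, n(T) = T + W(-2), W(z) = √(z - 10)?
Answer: -30536 - 2*I*√3 ≈ -30536.0 - 3.4641*I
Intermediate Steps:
W(z) = √(-10 + z)
n(T) = T + 2*I*√3 (n(T) = T + √(-10 - 2) = T + √(-12) = T + 2*I*√3)
j(115) - (n(-325) + (71216 - 1*40550)) = (-310 + 115) - ((-325 + 2*I*√3) + (71216 - 1*40550)) = -195 - ((-325 + 2*I*√3) + (71216 - 40550)) = -195 - ((-325 + 2*I*√3) + 30666) = -195 - (30341 + 2*I*√3) = -195 + (-30341 - 2*I*√3) = -30536 - 2*I*√3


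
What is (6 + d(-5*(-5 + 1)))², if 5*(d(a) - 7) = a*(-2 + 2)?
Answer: 169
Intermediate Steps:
d(a) = 7 (d(a) = 7 + (a*(-2 + 2))/5 = 7 + (a*0)/5 = 7 + (⅕)*0 = 7 + 0 = 7)
(6 + d(-5*(-5 + 1)))² = (6 + 7)² = 13² = 169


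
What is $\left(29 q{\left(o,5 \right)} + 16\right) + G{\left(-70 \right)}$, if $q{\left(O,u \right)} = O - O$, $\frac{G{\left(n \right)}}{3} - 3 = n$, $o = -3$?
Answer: $-185$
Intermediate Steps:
$G{\left(n \right)} = 9 + 3 n$
$q{\left(O,u \right)} = 0$
$\left(29 q{\left(o,5 \right)} + 16\right) + G{\left(-70 \right)} = \left(29 \cdot 0 + 16\right) + \left(9 + 3 \left(-70\right)\right) = \left(0 + 16\right) + \left(9 - 210\right) = 16 - 201 = -185$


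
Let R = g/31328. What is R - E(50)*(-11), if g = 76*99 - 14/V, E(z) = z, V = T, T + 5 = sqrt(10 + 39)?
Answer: 17237917/31328 ≈ 550.24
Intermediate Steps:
T = 2 (T = -5 + sqrt(10 + 39) = -5 + sqrt(49) = -5 + 7 = 2)
V = 2
g = 7517 (g = 76*99 - 14/2 = 7524 - 14*1/2 = 7524 - 7 = 7517)
R = 7517/31328 ≈ 0.23995
R - E(50)*(-11) = 7517/31328 - 50*(-11) = 7517/31328 - 1*(-550) = 7517/31328 + 550 = 17237917/31328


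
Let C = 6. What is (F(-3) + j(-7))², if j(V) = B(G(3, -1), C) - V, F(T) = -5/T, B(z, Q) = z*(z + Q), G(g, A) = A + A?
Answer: 4/9 ≈ 0.44444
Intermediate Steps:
G(g, A) = 2*A
B(z, Q) = z*(Q + z)
j(V) = -8 - V (j(V) = (2*(-1))*(6 + 2*(-1)) - V = -2*(6 - 2) - V = -2*4 - V = -8 - V)
(F(-3) + j(-7))² = (-5/(-3) + (-8 - 1*(-7)))² = (-5*(-⅓) + (-8 + 7))² = (5/3 - 1)² = (⅔)² = 4/9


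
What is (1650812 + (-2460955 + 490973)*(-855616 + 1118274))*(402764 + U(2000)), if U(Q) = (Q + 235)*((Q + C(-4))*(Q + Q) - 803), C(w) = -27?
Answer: -9126028821805437431296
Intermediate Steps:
U(Q) = (-803 + 2*Q*(-27 + Q))*(235 + Q) (U(Q) = (Q + 235)*((Q - 27)*(Q + Q) - 803) = (235 + Q)*((-27 + Q)*(2*Q) - 803) = (235 + Q)*(2*Q*(-27 + Q) - 803) = (235 + Q)*(-803 + 2*Q*(-27 + Q)) = (-803 + 2*Q*(-27 + Q))*(235 + Q))
(1650812 + (-2460955 + 490973)*(-855616 + 1118274))*(402764 + U(2000)) = (1650812 + (-2460955 + 490973)*(-855616 + 1118274))*(402764 + (-188705 - 13493*2000 + 2*2000³ + 416*2000²)) = (1650812 - 1969982*262658)*(402764 + (-188705 - 26986000 + 2*8000000000 + 416*4000000)) = (1650812 - 517431532156)*(402764 + (-188705 - 26986000 + 16000000000 + 1664000000)) = -517429881344*(402764 + 17636825295) = -517429881344*17637228059 = -9126028821805437431296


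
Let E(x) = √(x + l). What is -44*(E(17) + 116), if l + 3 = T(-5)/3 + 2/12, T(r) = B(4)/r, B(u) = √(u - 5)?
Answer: -5104 - 22*√(12750 - 60*I)/15 ≈ -5269.6 + 0.38967*I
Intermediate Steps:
B(u) = √(-5 + u)
T(r) = I/r (T(r) = √(-5 + 4)/r = √(-1)/r = I/r)
l = -17/6 - I/15 (l = -3 + ((I/(-5))/3 + 2/12) = -3 + ((I*(-⅕))*(⅓) + 2*(1/12)) = -3 + (-I/5*(⅓) + ⅙) = -3 + (-I/15 + ⅙) = -3 + (⅙ - I/15) = -17/6 - I/15 ≈ -2.8333 - 0.066667*I)
E(x) = √(-17/6 + x - I/15) (E(x) = √(x + (-17/6 - I/15)) = √(-17/6 + x - I/15))
-44*(E(17) + 116) = -44*(√(-2550 - 60*I + 900*17)/30 + 116) = -44*(√(-2550 - 60*I + 15300)/30 + 116) = -44*(√(12750 - 60*I)/30 + 116) = -44*(116 + √(12750 - 60*I)/30) = -5104 - 22*√(12750 - 60*I)/15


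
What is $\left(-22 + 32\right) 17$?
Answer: $170$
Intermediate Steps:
$\left(-22 + 32\right) 17 = 10 \cdot 17 = 170$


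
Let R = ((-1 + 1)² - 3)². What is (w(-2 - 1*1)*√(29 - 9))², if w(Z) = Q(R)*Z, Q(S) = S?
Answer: 14580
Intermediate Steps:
R = 9 (R = (0² - 3)² = (0 - 3)² = (-3)² = 9)
w(Z) = 9*Z
(w(-2 - 1*1)*√(29 - 9))² = ((9*(-2 - 1*1))*√(29 - 9))² = ((9*(-2 - 1))*√20)² = ((9*(-3))*(2*√5))² = (-54*√5)² = 14580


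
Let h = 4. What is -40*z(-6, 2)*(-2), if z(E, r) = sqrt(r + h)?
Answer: 80*sqrt(6) ≈ 195.96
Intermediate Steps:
z(E, r) = sqrt(4 + r) (z(E, r) = sqrt(r + 4) = sqrt(4 + r))
-40*z(-6, 2)*(-2) = -40*sqrt(4 + 2)*(-2) = -40*sqrt(6)*(-2) = 80*sqrt(6)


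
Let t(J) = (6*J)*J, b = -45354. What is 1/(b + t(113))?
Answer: 1/31260 ≈ 3.1990e-5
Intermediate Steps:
t(J) = 6*J**2
1/(b + t(113)) = 1/(-45354 + 6*113**2) = 1/(-45354 + 6*12769) = 1/(-45354 + 76614) = 1/31260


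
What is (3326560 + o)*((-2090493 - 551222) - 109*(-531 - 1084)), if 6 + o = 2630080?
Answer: -14687153321120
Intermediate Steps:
o = 2630074 (o = -6 + 2630080 = 2630074)
(3326560 + o)*((-2090493 - 551222) - 109*(-531 - 1084)) = (3326560 + 2630074)*((-2090493 - 551222) - 109*(-531 - 1084)) = 5956634*(-2641715 - 109*(-1615)) = 5956634*(-2641715 + 176035) = 5956634*(-2465680) = -14687153321120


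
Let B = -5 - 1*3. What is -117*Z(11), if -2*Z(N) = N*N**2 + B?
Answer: 154791/2 ≈ 77396.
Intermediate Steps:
B = -8 (B = -5 - 3 = -8)
Z(N) = 4 - N**3/2 (Z(N) = -(N*N**2 - 8)/2 = -(N**3 - 8)/2 = -(-8 + N**3)/2 = 4 - N**3/2)
-117*Z(11) = -117*(4 - 1/2*11**3) = -117*(4 - 1/2*1331) = -117*(4 - 1331/2) = -117*(-1323/2) = 154791/2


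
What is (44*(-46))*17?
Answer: -34408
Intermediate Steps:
(44*(-46))*17 = -2024*17 = -34408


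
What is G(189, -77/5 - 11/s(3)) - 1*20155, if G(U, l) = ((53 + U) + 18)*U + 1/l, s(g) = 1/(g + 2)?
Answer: 10202715/352 ≈ 28985.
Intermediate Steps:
s(g) = 1/(2 + g)
G(U, l) = 1/l + U*(71 + U) (G(U, l) = (71 + U)*U + 1/l = U*(71 + U) + 1/l = 1/l + U*(71 + U))
G(189, -77/5 - 11/s(3)) - 1*20155 = (1 + 189*(-77/5 - 11/(1/(2 + 3)))*(71 + 189))/(-77/5 - 11/(1/(2 + 3))) - 1*20155 = (1 + 189*(-77*⅕ - 11/(1/5))*260)/(-77*⅕ - 11/(1/5)) - 20155 = (1 + 189*(-77/5 - 11/⅕)*260)/(-77/5 - 11/⅕) - 20155 = (1 + 189*(-77/5 - 11*5)*260)/(-77/5 - 11*5) - 20155 = (1 + 189*(-77/5 - 55)*260)/(-77/5 - 55) - 20155 = (1 + 189*(-352/5)*260)/(-352/5) - 20155 = -5*(1 - 3459456)/352 - 20155 = -5/352*(-3459455) - 20155 = 17297275/352 - 20155 = 10202715/352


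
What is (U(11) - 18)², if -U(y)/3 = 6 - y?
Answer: 9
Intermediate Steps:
U(y) = -18 + 3*y (U(y) = -3*(6 - y) = -18 + 3*y)
(U(11) - 18)² = ((-18 + 3*11) - 18)² = ((-18 + 33) - 18)² = (15 - 18)² = (-3)² = 9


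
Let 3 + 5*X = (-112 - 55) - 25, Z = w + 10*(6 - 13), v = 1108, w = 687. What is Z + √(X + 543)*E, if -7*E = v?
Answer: 617 - 6648*√14/7 ≈ -2936.5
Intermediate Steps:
Z = 617 (Z = 687 + 10*(6 - 13) = 687 + 10*(-7) = 687 - 70 = 617)
X = -39 (X = -⅗ + ((-112 - 55) - 25)/5 = -⅗ + (-167 - 25)/5 = -⅗ + (⅕)*(-192) = -⅗ - 192/5 = -39)
E = -1108/7 (E = -⅐*1108 = -1108/7 ≈ -158.29)
Z + √(X + 543)*E = 617 + √(-39 + 543)*(-1108/7) = 617 + √504*(-1108/7) = 617 + (6*√14)*(-1108/7) = 617 - 6648*√14/7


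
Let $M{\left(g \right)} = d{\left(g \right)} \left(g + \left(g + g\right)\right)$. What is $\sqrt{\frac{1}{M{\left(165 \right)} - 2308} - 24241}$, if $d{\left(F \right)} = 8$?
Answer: $\frac{i \sqrt{16539052103}}{826} \approx 155.7 i$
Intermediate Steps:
$M{\left(g \right)} = 24 g$ ($M{\left(g \right)} = 8 \left(g + \left(g + g\right)\right) = 8 \left(g + 2 g\right) = 8 \cdot 3 g = 24 g$)
$\sqrt{\frac{1}{M{\left(165 \right)} - 2308} - 24241} = \sqrt{\frac{1}{24 \cdot 165 - 2308} - 24241} = \sqrt{\frac{1}{3960 - 2308} - 24241} = \sqrt{\frac{1}{1652} - 24241} = \sqrt{- \frac{40046131}{1652}} = \frac{i \sqrt{16539052103}}{826}$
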